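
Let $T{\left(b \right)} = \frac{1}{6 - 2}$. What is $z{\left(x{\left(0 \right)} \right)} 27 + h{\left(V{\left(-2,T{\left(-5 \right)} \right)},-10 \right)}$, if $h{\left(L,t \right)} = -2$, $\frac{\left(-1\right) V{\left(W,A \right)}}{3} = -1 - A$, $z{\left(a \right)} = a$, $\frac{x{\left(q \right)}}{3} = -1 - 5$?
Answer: $-488$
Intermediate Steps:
$T{\left(b \right)} = \frac{1}{4}$
$x{\left(q \right)} = -18$ ($x{\left(q \right)} = 3 \left(-1 - 5\right) = 3 \left(-6\right) = -18$)
$V{\left(W,A \right)} = 3 + 3 A$ ($V{\left(W,A \right)} = - 3 \left(-1 - A\right) = 3 + 3 A$)
$z{\left(x{\left(0 \right)} \right)} 27 + h{\left(V{\left(-2,T{\left(-5 \right)} \right)},-10 \right)} = \left(-18\right) 27 - 2 = -486 - 2 = -488$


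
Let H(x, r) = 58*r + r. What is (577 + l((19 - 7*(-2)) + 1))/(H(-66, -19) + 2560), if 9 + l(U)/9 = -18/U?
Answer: 8351/24463 ≈ 0.34137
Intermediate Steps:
H(x, r) = 59*r
l(U) = -81 - 162/U (l(U) = -81 + 9*(-18/U) = -81 - 162/U)
(577 + l((19 - 7*(-2)) + 1))/(H(-66, -19) + 2560) = (577 + (-81 - 162/((19 - 7*(-2)) + 1)))/(59*(-19) + 2560) = (577 + (-81 - 162/((19 + 14) + 1)))/(-1121 + 2560) = (577 + (-81 - 162/(33 + 1)))/1439 = (577 + (-81 - 162/34))*(1/1439) = (577 + (-81 - 162*1/34))*(1/1439) = (577 + (-81 - 81/17))*(1/1439) = (577 - 1458/17)*(1/1439) = (8351/17)*(1/1439) = 8351/24463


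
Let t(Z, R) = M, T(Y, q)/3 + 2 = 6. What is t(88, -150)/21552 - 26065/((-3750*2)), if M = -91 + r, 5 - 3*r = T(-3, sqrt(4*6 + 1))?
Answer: 7013161/2020500 ≈ 3.4710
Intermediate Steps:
T(Y, q) = 12 (T(Y, q) = -6 + 3*6 = -6 + 18 = 12)
r = -7/3 (r = 5/3 - 1/3*12 = 5/3 - 4 = -7/3 ≈ -2.3333)
M = -280/3 (M = -91 - 7/3 = -280/3 ≈ -93.333)
t(Z, R) = -280/3
t(88, -150)/21552 - 26065/((-3750*2)) = -280/3/21552 - 26065/((-3750*2)) = -280/3*1/21552 - 26065/(-7500) = -35/8082 - 26065*(-1/7500) = -35/8082 + 5213/1500 = 7013161/2020500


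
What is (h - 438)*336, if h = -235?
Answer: -226128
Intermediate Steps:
(h - 438)*336 = (-235 - 438)*336 = -673*336 = -226128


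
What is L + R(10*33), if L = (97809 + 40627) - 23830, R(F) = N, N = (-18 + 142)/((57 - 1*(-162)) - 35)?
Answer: 5271907/46 ≈ 1.1461e+5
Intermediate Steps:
N = 31/46 (N = 124/((57 + 162) - 35) = 124/(219 - 35) = 124/184 = 124*(1/184) = 31/46 ≈ 0.67391)
R(F) = 31/46
L = 114606 (L = 138436 - 23830 = 114606)
L + R(10*33) = 114606 + 31/46 = 5271907/46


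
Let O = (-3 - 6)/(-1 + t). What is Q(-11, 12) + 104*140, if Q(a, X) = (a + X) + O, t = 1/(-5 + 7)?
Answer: 14579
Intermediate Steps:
t = ½ (t = 1/2 = ½ ≈ 0.50000)
O = 18 (O = (-3 - 6)/(-1 + ½) = -9/(-½) = -9*(-2) = 18)
Q(a, X) = 18 + X + a (Q(a, X) = (a + X) + 18 = (X + a) + 18 = 18 + X + a)
Q(-11, 12) + 104*140 = (18 + 12 - 11) + 104*140 = 19 + 14560 = 14579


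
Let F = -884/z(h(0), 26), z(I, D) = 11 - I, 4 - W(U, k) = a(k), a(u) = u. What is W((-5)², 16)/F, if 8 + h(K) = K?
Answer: 57/221 ≈ 0.25792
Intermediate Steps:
h(K) = -8 + K
W(U, k) = 4 - k
F = -884/19 (F = -884/(11 - (-8 + 0)) = -884/(11 - 1*(-8)) = -884/(11 + 8) = -884/19 ≈ -46.526)
W((-5)², 16)/F = (4 - 1*16)/(-884/19) = (4 - 16)*(-19/884) = -12*(-19/884) = 57/221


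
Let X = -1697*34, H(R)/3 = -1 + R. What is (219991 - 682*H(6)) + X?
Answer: 152063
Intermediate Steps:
H(R) = -3 + 3*R (H(R) = 3*(-1 + R) = -3 + 3*R)
X = -57698
(219991 - 682*H(6)) + X = (219991 - 682*(-3 + 3*6)) - 57698 = (219991 - 682*(-3 + 18)) - 57698 = (219991 - 682*15) - 57698 = (219991 - 10230) - 57698 = 209761 - 57698 = 152063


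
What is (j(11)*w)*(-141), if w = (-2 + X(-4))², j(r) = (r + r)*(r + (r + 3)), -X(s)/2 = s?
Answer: -2791800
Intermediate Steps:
X(s) = -2*s
j(r) = 2*r*(3 + 2*r) (j(r) = (2*r)*(r + (3 + r)) = (2*r)*(3 + 2*r) = 2*r*(3 + 2*r))
w = 36 (w = (-2 - 2*(-4))² = (-2 + 8)² = 6² = 36)
(j(11)*w)*(-141) = ((2*11*(3 + 2*11))*36)*(-141) = ((2*11*(3 + 22))*36)*(-141) = ((2*11*25)*36)*(-141) = (550*36)*(-141) = 19800*(-141) = -2791800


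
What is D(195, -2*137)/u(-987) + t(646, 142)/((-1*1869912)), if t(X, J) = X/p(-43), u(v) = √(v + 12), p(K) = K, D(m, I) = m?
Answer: 323/40203108 - I*√39 ≈ 8.0342e-6 - 6.245*I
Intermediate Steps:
u(v) = √(12 + v)
t(X, J) = -X/43 (t(X, J) = X/(-43) = X*(-1/43) = -X/43)
D(195, -2*137)/u(-987) + t(646, 142)/((-1*1869912)) = 195/(√(12 - 987)) + (-1/43*646)/((-1*1869912)) = 195/(√(-975)) - 646/43/(-1869912) = 195/((5*I*√39)) - 646/43*(-1/1869912) = 195*(-I*√39/195) + 323/40203108 = -I*√39 + 323/40203108 = 323/40203108 - I*√39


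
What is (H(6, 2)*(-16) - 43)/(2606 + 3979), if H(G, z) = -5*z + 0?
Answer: 39/2195 ≈ 0.017768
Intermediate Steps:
H(G, z) = -5*z
(H(6, 2)*(-16) - 43)/(2606 + 3979) = (-5*2*(-16) - 43)/(2606 + 3979) = (-10*(-16) - 43)/6585 = (160 - 43)*(1/6585) = 117*(1/6585) = 39/2195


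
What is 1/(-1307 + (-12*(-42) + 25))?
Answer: -1/778 ≈ -0.0012853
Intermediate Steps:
1/(-1307 + (-12*(-42) + 25)) = 1/(-1307 + (504 + 25)) = 1/(-1307 + 529) = 1/(-778) = -1/778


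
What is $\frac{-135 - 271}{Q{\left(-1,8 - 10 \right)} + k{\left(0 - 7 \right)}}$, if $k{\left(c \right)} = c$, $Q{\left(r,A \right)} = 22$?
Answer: $- \frac{406}{15} \approx -27.067$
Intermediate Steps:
$\frac{-135 - 271}{Q{\left(-1,8 - 10 \right)} + k{\left(0 - 7 \right)}} = \frac{-135 - 271}{22 + \left(0 - 7\right)} = - \frac{406}{22 + \left(0 - 7\right)} = - \frac{406}{22 - 7} = - \frac{406}{15}$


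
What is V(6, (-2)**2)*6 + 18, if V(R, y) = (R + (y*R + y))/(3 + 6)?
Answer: 122/3 ≈ 40.667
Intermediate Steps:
V(R, y) = R/9 + y/9 + R*y/9 (V(R, y) = (R + (R*y + y))/9 = (R + (y + R*y))*(1/9) = (R + y + R*y)*(1/9) = R/9 + y/9 + R*y/9)
V(6, (-2)**2)*6 + 18 = ((1/9)*6 + (1/9)*(-2)**2 + (1/9)*6*(-2)**2)*6 + 18 = (2/3 + (1/9)*4 + (1/9)*6*4)*6 + 18 = (2/3 + 4/9 + 8/3)*6 + 18 = (34/9)*6 + 18 = 68/3 + 18 = 122/3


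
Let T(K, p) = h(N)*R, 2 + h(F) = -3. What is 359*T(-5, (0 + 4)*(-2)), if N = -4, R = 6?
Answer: -10770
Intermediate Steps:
h(F) = -5 (h(F) = -2 - 3 = -5)
T(K, p) = -30 (T(K, p) = -5*6 = -30)
359*T(-5, (0 + 4)*(-2)) = 359*(-30) = -10770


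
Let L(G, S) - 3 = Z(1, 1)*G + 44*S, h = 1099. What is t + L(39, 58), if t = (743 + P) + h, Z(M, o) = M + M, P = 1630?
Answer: 6105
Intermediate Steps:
Z(M, o) = 2*M
t = 3472 (t = (743 + 1630) + 1099 = 2373 + 1099 = 3472)
L(G, S) = 3 + 2*G + 44*S (L(G, S) = 3 + ((2*1)*G + 44*S) = 3 + (2*G + 44*S) = 3 + 2*G + 44*S)
t + L(39, 58) = 3472 + (3 + 2*39 + 44*58) = 3472 + (3 + 78 + 2552) = 3472 + 2633 = 6105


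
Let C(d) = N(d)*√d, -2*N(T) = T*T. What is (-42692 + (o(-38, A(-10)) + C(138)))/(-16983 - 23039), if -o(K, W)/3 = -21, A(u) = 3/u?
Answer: 42629/40022 + 4761*√138/20011 ≈ 3.8601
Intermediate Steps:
N(T) = -T²/2 (N(T) = -T*T/2 = -T²/2)
C(d) = -d^(5/2)/2 (C(d) = (-d²/2)*√d = -d^(5/2)/2)
o(K, W) = 63 (o(K, W) = -3*(-21) = 63)
(-42692 + (o(-38, A(-10)) + C(138)))/(-16983 - 23039) = (-42692 + (63 - 9522*√138))/(-16983 - 23039) = (-42692 + (63 - 9522*√138))/(-40022) = (-42692 + (63 - 9522*√138))*(-1/40022) = (-42629 - 9522*√138)*(-1/40022) = 42629/40022 + 4761*√138/20011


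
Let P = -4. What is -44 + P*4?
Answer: -60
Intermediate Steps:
-44 + P*4 = -44 - 4*4 = -44 - 16 = -60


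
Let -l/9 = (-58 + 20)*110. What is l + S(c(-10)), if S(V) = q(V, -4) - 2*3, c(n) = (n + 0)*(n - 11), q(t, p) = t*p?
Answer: 36774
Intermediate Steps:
q(t, p) = p*t
c(n) = n*(-11 + n)
l = 37620 (l = -9*(-58 + 20)*110 = -(-342)*110 = -9*(-4180) = 37620)
S(V) = -6 - 4*V (S(V) = -4*V - 2*3 = -4*V - 6 = -6 - 4*V)
l + S(c(-10)) = 37620 + (-6 - (-40)*(-11 - 10)) = 37620 + (-6 - (-40)*(-21)) = 37620 + (-6 - 4*210) = 37620 + (-6 - 840) = 37620 - 846 = 36774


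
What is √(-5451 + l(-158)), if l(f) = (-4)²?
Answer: I*√5435 ≈ 73.722*I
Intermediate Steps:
l(f) = 16
√(-5451 + l(-158)) = √(-5451 + 16) = √(-5435) = I*√5435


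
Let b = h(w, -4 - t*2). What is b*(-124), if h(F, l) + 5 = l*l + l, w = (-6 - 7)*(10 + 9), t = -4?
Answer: -1860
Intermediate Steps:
w = -247 (w = -13*19 = -247)
h(F, l) = -5 + l + l² (h(F, l) = -5 + (l*l + l) = -5 + (l² + l) = -5 + (l + l²) = -5 + l + l²)
b = 15 (b = -5 + (-4 - (-4)*2) + (-4 - (-4)*2)² = -5 + (-4 - 1*(-8)) + (-4 - 1*(-8))² = -5 + (-4 + 8) + (-4 + 8)² = -5 + 4 + 4² = -5 + 4 + 16 = 15)
b*(-124) = 15*(-124) = -1860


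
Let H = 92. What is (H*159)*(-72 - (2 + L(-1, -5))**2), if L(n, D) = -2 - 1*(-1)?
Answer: -1067844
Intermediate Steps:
L(n, D) = -1 (L(n, D) = -2 + 1 = -1)
(H*159)*(-72 - (2 + L(-1, -5))**2) = (92*159)*(-72 - (2 - 1)**2) = 14628*(-72 - 1*1**2) = 14628*(-72 - 1*1) = 14628*(-72 - 1) = 14628*(-73) = -1067844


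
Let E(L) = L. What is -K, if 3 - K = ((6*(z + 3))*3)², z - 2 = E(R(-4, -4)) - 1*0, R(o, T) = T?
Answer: 321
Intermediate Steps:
z = -2 (z = 2 + (-4 - 1*0) = 2 + (-4 + 0) = 2 - 4 = -2)
K = -321 (K = 3 - ((6*(-2 + 3))*3)² = 3 - ((6*1)*3)² = 3 - (6*3)² = 3 - 1*18² = 3 - 1*324 = 3 - 324 = -321)
-K = -1*(-321) = 321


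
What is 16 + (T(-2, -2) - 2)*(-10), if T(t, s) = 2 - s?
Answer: -4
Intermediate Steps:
16 + (T(-2, -2) - 2)*(-10) = 16 + ((2 - 1*(-2)) - 2)*(-10) = 16 + ((2 + 2) - 2)*(-10) = 16 + (4 - 2)*(-10) = 16 + 2*(-10) = 16 - 20 = -4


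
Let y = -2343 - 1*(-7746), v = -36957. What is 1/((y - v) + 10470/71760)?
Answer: 2392/101325469 ≈ 2.3607e-5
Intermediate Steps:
y = 5403 (y = -2343 + 7746 = 5403)
1/((y - v) + 10470/71760) = 1/((5403 - 1*(-36957)) + 10470/71760) = 1/((5403 + 36957) + 10470*(1/71760)) = 1/(42360 + 349/2392) = 1/(101325469/2392) = 2392/101325469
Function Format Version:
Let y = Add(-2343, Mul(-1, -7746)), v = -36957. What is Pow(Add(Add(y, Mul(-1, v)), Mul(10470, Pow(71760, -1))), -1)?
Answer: Rational(2392, 101325469) ≈ 2.3607e-5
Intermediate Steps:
y = 5403 (y = Add(-2343, 7746) = 5403)
Pow(Add(Add(y, Mul(-1, v)), Mul(10470, Pow(71760, -1))), -1) = Pow(Add(Add(5403, Mul(-1, -36957)), Mul(10470, Pow(71760, -1))), -1) = Pow(Add(Add(5403, 36957), Mul(10470, Rational(1, 71760))), -1) = Pow(Add(42360, Rational(349, 2392)), -1) = Pow(Rational(101325469, 2392), -1) = Rational(2392, 101325469)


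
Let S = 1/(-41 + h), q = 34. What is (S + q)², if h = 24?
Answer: 332929/289 ≈ 1152.0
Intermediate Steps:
S = -1/17 (S = 1/(-41 + 24) = 1/(-17) = -1/17 ≈ -0.058824)
(S + q)² = (-1/17 + 34)² = (577/17)² = 332929/289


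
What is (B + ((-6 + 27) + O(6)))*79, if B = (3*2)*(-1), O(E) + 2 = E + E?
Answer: 1975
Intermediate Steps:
O(E) = -2 + 2*E (O(E) = -2 + (E + E) = -2 + 2*E)
B = -6 (B = 6*(-1) = -6)
(B + ((-6 + 27) + O(6)))*79 = (-6 + ((-6 + 27) + (-2 + 2*6)))*79 = (-6 + (21 + (-2 + 12)))*79 = (-6 + (21 + 10))*79 = (-6 + 31)*79 = 25*79 = 1975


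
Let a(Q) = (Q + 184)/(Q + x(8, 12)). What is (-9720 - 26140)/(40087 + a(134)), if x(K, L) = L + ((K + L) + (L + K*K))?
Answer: -2169530/2425343 ≈ -0.89452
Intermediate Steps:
x(K, L) = K + K² + 3*L (x(K, L) = L + ((K + L) + (L + K²)) = L + (K + K² + 2*L) = K + K² + 3*L)
a(Q) = (184 + Q)/(108 + Q) (a(Q) = (Q + 184)/(Q + (8 + 8² + 3*12)) = (184 + Q)/(Q + (8 + 64 + 36)) = (184 + Q)/(Q + 108) = (184 + Q)/(108 + Q))
(-9720 - 26140)/(40087 + a(134)) = (-9720 - 26140)/(40087 + (184 + 134)/(108 + 134)) = -35860/(40087 + 318/242) = -35860/(40087 + (1/242)*318) = -35860/(40087 + 159/121) = -35860/4850686/121 = -35860*121/4850686 = -2169530/2425343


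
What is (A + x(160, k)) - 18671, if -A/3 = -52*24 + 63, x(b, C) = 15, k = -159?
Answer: -15101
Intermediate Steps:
A = 3555 (A = -3*(-52*24 + 63) = -3*(-1248 + 63) = -3*(-1185) = 3555)
(A + x(160, k)) - 18671 = (3555 + 15) - 18671 = 3570 - 18671 = -15101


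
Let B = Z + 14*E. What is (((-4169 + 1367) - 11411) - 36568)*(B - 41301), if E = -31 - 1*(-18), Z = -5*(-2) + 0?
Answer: 2106040413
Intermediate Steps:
Z = 10 (Z = 10 + 0 = 10)
E = -13 (E = -31 + 18 = -13)
B = -172 (B = 10 + 14*(-13) = 10 - 182 = -172)
(((-4169 + 1367) - 11411) - 36568)*(B - 41301) = (((-4169 + 1367) - 11411) - 36568)*(-172 - 41301) = ((-2802 - 11411) - 36568)*(-41473) = (-14213 - 36568)*(-41473) = -50781*(-41473) = 2106040413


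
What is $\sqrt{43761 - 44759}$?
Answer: $i \sqrt{998} \approx 31.591 i$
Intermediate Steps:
$\sqrt{43761 - 44759} = \sqrt{-998} = i \sqrt{998}$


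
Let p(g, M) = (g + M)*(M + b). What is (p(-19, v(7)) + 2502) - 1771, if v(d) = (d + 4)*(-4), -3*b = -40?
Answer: 2663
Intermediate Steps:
b = 40/3 (b = -1/3*(-40) = 40/3 ≈ 13.333)
v(d) = -16 - 4*d (v(d) = (4 + d)*(-4) = -16 - 4*d)
p(g, M) = (40/3 + M)*(M + g) (p(g, M) = (g + M)*(M + 40/3) = (M + g)*(40/3 + M) = (40/3 + M)*(M + g))
(p(-19, v(7)) + 2502) - 1771 = (((-16 - 4*7)**2 + 40*(-16 - 4*7)/3 + (40/3)*(-19) + (-16 - 4*7)*(-19)) + 2502) - 1771 = (((-16 - 28)**2 + 40*(-16 - 28)/3 - 760/3 + (-16 - 28)*(-19)) + 2502) - 1771 = (((-44)**2 + (40/3)*(-44) - 760/3 - 44*(-19)) + 2502) - 1771 = ((1936 - 1760/3 - 760/3 + 836) + 2502) - 1771 = (1932 + 2502) - 1771 = 4434 - 1771 = 2663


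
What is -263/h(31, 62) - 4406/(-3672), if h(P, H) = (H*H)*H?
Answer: 131138429/109392552 ≈ 1.1988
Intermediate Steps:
h(P, H) = H³ (h(P, H) = H²*H = H³)
-263/h(31, 62) - 4406/(-3672) = -263/(62³) - 4406/(-3672) = -263/238328 - 4406*(-1/3672) = -263*1/238328 + 2203/1836 = -263/238328 + 2203/1836 = 131138429/109392552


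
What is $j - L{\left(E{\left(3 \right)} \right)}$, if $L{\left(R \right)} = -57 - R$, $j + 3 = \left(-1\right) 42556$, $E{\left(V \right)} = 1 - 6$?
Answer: $-42507$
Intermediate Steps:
$E{\left(V \right)} = -5$ ($E{\left(V \right)} = 1 - 6 = -5$)
$j = -42559$ ($j = -3 - 42556 = -42559$)
$j - L{\left(E{\left(3 \right)} \right)} = -42559 - \left(-57 - -5\right) = -42559 - \left(-57 + 5\right) = -42559 - -52 = -42559 + 52 = -42507$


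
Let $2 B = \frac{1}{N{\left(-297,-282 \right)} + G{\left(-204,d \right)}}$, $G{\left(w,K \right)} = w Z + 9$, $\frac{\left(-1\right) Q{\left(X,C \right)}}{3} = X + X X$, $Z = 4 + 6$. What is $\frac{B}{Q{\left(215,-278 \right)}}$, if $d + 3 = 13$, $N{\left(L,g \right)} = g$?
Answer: $\frac{1}{644494320} \approx 1.5516 \cdot 10^{-9}$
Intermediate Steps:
$d = 10$ ($d = -3 + 13 = 10$)
$Z = 10$
$Q{\left(X,C \right)} = - 3 X - 3 X^{2}$ ($Q{\left(X,C \right)} = - 3 \left(X + X X\right) = - 3 \left(X + X^{2}\right) = - 3 X - 3 X^{2}$)
$G{\left(w,K \right)} = 9 + 10 w$ ($G{\left(w,K \right)} = w 10 + 9 = 10 w + 9 = 9 + 10 w$)
$B = - \frac{1}{4626}$ ($B = \frac{1}{2 \left(-282 + \left(9 + 10 \left(-204\right)\right)\right)} = \frac{1}{2 \left(-282 + \left(9 - 2040\right)\right)} = \frac{1}{2 \left(-282 - 2031\right)} = \frac{1}{2 \left(-2313\right)} = \frac{1}{2} \left(- \frac{1}{2313}\right) = - \frac{1}{4626} \approx -0.00021617$)
$\frac{B}{Q{\left(215,-278 \right)}} = - \frac{1}{4626 \left(\left(-3\right) 215 \left(1 + 215\right)\right)} = - \frac{1}{4626 \left(\left(-3\right) 215 \cdot 216\right)} = - \frac{1}{4626 \left(-139320\right)} = \left(- \frac{1}{4626}\right) \left(- \frac{1}{139320}\right) = \frac{1}{644494320}$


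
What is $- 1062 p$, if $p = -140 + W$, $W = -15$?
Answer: $164610$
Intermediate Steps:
$p = -155$ ($p = -140 - 15 = -155$)
$- 1062 p = \left(-1062\right) \left(-155\right) = 164610$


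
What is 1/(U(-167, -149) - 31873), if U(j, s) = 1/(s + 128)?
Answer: -21/669334 ≈ -3.1374e-5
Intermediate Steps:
U(j, s) = 1/(128 + s)
1/(U(-167, -149) - 31873) = 1/(1/(128 - 149) - 31873) = 1/(1/(-21) - 31873) = 1/(-1/21 - 31873) = 1/(-669334/21) = -21/669334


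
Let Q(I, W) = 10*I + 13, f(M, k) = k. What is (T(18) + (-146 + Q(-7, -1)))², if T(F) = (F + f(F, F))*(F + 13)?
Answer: 833569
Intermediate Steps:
Q(I, W) = 13 + 10*I
T(F) = 2*F*(13 + F) (T(F) = (F + F)*(F + 13) = (2*F)*(13 + F) = 2*F*(13 + F))
(T(18) + (-146 + Q(-7, -1)))² = (2*18*(13 + 18) + (-146 + (13 + 10*(-7))))² = (2*18*31 + (-146 + (13 - 70)))² = (1116 + (-146 - 57))² = (1116 - 203)² = 913² = 833569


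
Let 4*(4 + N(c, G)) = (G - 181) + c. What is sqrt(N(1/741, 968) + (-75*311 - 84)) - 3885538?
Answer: -3885538 + I*sqrt(12747601581)/741 ≈ -3.8855e+6 + 152.37*I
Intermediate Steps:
N(c, G) = -197/4 + G/4 + c/4 (N(c, G) = -4 + ((G - 181) + c)/4 = -4 + ((-181 + G) + c)/4 = -4 + (-181 + G + c)/4 = -4 + (-181/4 + G/4 + c/4) = -197/4 + G/4 + c/4)
sqrt(N(1/741, 968) + (-75*311 - 84)) - 3885538 = sqrt((-197/4 + (1/4)*968 + (1/4)/741) + (-75*311 - 84)) - 3885538 = sqrt((-197/4 + 242 + (1/4)*(1/741)) + (-23325 - 84)) - 3885538 = sqrt((-197/4 + 242 + 1/2964) - 23409) - 3885538 = sqrt(142828/741 - 23409) - 3885538 = sqrt(-17203241/741) - 3885538 = I*sqrt(12747601581)/741 - 3885538 = -3885538 + I*sqrt(12747601581)/741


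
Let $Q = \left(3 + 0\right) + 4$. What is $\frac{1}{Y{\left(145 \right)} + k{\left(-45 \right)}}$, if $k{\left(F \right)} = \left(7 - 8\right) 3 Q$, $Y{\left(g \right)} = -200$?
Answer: $- \frac{1}{221} \approx -0.0045249$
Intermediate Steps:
$Q = 7$ ($Q = 3 + 4 = 7$)
$k{\left(F \right)} = -21$ ($k{\left(F \right)} = \left(7 - 8\right) 3 \cdot 7 = \left(-1\right) 21 = -21$)
$\frac{1}{Y{\left(145 \right)} + k{\left(-45 \right)}} = \frac{1}{-200 - 21} = \frac{1}{-221} = - \frac{1}{221}$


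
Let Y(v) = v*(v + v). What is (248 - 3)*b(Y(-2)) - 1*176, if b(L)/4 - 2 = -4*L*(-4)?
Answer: 127224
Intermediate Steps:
Y(v) = 2*v² (Y(v) = v*(2*v) = 2*v²)
b(L) = 8 + 64*L (b(L) = 8 + 4*(-4*L*(-4)) = 8 + 4*(16*L) = 8 + 64*L)
(248 - 3)*b(Y(-2)) - 1*176 = (248 - 3)*(8 + 64*(2*(-2)²)) - 1*176 = 245*(8 + 64*(2*4)) - 176 = 245*(8 + 64*8) - 176 = 245*(8 + 512) - 176 = 245*520 - 176 = 127400 - 176 = 127224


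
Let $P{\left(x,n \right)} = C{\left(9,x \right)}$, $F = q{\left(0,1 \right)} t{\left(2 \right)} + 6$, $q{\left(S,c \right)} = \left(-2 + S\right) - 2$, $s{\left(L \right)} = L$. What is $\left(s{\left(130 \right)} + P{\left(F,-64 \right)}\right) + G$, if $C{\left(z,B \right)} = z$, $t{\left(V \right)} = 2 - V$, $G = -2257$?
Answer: $-2118$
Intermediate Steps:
$q{\left(S,c \right)} = -4 + S$
$F = 6$ ($F = \left(-4 + 0\right) \left(2 - 2\right) + 6 = - 4 \left(2 - 2\right) + 6 = \left(-4\right) 0 + 6 = 0 + 6 = 6$)
$P{\left(x,n \right)} = 9$
$\left(s{\left(130 \right)} + P{\left(F,-64 \right)}\right) + G = \left(130 + 9\right) - 2257 = 139 - 2257 = -2118$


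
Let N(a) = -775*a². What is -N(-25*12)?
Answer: 69750000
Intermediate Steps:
-N(-25*12) = -(-775)*(-25*12)² = -(-775)*(-300)² = -(-775)*90000 = -1*(-69750000) = 69750000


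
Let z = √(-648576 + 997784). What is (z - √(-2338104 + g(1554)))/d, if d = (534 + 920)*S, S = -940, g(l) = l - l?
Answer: -√87302/683380 + I*√584526/683380 ≈ -0.00043236 + 0.0011188*I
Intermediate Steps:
g(l) = 0
z = 2*√87302 (z = √349208 = 2*√87302 ≈ 590.94)
d = -1366760 (d = (534 + 920)*(-940) = 1454*(-940) = -1366760)
(z - √(-2338104 + g(1554)))/d = (2*√87302 - √(-2338104 + 0))/(-1366760) = (2*√87302 - √(-2338104))*(-1/1366760) = (2*√87302 - 2*I*√584526)*(-1/1366760) = -√87302/683380 + I*√584526/683380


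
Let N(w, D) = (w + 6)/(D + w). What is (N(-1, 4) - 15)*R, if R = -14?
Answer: 560/3 ≈ 186.67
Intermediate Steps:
N(w, D) = (6 + w)/(D + w)
(N(-1, 4) - 15)*R = ((6 - 1)/(4 - 1) - 15)*(-14) = (5/3 - 15)*(-14) = -40/3*(-14) = 560/3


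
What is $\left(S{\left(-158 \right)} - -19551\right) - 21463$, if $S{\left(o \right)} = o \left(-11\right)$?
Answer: $-174$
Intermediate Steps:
$S{\left(o \right)} = - 11 o$
$\left(S{\left(-158 \right)} - -19551\right) - 21463 = \left(\left(-11\right) \left(-158\right) - -19551\right) - 21463 = \left(1738 + 19551\right) - 21463 = 21289 - 21463 = -174$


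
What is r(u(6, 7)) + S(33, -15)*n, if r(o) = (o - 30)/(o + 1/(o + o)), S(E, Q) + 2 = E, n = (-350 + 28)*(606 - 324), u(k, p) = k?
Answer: -205489740/73 ≈ -2.8149e+6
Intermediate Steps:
n = -90804 (n = -322*282 = -90804)
S(E, Q) = -2 + E
r(o) = (-30 + o)/(o + 1/(2*o))
r(u(6, 7)) + S(33, -15)*n = 2*6*(-30 + 6)/(1 + 2*6²) + (-2 + 33)*(-90804) = 2*6*(-24)/(1 + 2*36) + 31*(-90804) = 2*6*(-24)/(1 + 72) - 2814924 = 2*6*(-24)/73 - 2814924 = 2*6*(1/73)*(-24) - 2814924 = -288/73 - 2814924 = -205489740/73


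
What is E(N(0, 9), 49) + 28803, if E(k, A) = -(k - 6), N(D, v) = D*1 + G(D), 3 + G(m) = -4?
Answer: 28816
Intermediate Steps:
G(m) = -7 (G(m) = -3 - 4 = -7)
N(D, v) = -7 + D (N(D, v) = D*1 - 7 = D - 7 = -7 + D)
E(k, A) = 6 - k (E(k, A) = -(-6 + k) = 6 - k)
E(N(0, 9), 49) + 28803 = (6 - (-7 + 0)) + 28803 = (6 - 1*(-7)) + 28803 = (6 + 7) + 28803 = 13 + 28803 = 28816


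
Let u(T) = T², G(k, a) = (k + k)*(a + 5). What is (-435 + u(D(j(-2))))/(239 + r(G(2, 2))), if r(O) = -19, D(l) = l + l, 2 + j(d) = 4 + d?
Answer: -87/44 ≈ -1.9773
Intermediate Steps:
j(d) = 2 + d (j(d) = -2 + (4 + d) = 2 + d)
D(l) = 2*l
G(k, a) = 2*k*(5 + a) (G(k, a) = (2*k)*(5 + a) = 2*k*(5 + a))
(-435 + u(D(j(-2))))/(239 + r(G(2, 2))) = (-435 + (2*(2 - 2))²)/(239 - 19) = (-435 + (2*0)²)/220 = (-435 + 0²)*(1/220) = (-435 + 0)*(1/220) = -435*1/220 = -87/44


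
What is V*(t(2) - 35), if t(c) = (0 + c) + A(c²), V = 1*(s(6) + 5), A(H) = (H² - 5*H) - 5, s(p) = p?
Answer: -462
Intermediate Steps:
A(H) = -5 + H² - 5*H
V = 11 (V = 1*(6 + 5) = 1*11 = 11)
t(c) = -5 + c + c⁴ - 5*c² (t(c) = (0 + c) + (-5 + (c²)² - 5*c²) = c + (-5 + c⁴ - 5*c²) = -5 + c + c⁴ - 5*c²)
V*(t(2) - 35) = 11*((-5 + 2 + 2⁴ - 5*2²) - 35) = 11*((-5 + 2 + 16 - 5*4) - 35) = 11*((-5 + 2 + 16 - 20) - 35) = 11*(-7 - 35) = 11*(-42) = -462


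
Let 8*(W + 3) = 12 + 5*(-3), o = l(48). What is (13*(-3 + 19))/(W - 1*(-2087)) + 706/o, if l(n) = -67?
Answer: -11656826/1116823 ≈ -10.437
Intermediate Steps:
o = -67
W = -27/8 (W = -3 + (12 + 5*(-3))/8 = -3 + (12 - 15)/8 = -3 + (⅛)*(-3) = -3 - 3/8 = -27/8 ≈ -3.3750)
(13*(-3 + 19))/(W - 1*(-2087)) + 706/o = (13*(-3 + 19))/(-27/8 - 1*(-2087)) + 706/(-67) = (13*16)/(-27/8 + 2087) + 706*(-1/67) = 208/(16669/8) - 706/67 = 208*(8/16669) - 706/67 = 1664/16669 - 706/67 = -11656826/1116823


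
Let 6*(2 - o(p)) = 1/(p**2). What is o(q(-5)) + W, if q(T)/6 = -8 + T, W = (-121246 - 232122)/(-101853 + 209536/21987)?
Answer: 447097546894489/81740938617000 ≈ 5.4697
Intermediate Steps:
W = 7769502216/2239232375 (W = -353368/(-101853 + 209536*(1/21987)) = -353368/(-101853 + 209536/21987) = -353368/(-2239232375/21987) = -353368*(-21987/2239232375) = 7769502216/2239232375 ≈ 3.4697)
q(T) = -48 + 6*T (q(T) = 6*(-8 + T) = -48 + 6*T)
o(p) = 2 - 1/(6*p**2)
o(q(-5)) + W = (2 - 1/(6*(-48 + 6*(-5))**2)) + 7769502216/2239232375 = (2 - 1/(6*(-48 - 30)**2)) + 7769502216/2239232375 = (2 - 1/6/(-78)**2) + 7769502216/2239232375 = (2 - 1/6*1/6084) + 7769502216/2239232375 = (2 - 1/36504) + 7769502216/2239232375 = 73007/36504 + 7769502216/2239232375 = 447097546894489/81740938617000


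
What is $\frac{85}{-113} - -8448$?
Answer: $\frac{954539}{113} \approx 8447.3$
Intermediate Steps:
$\frac{85}{-113} - -8448 = 85 \left(- \frac{1}{113}\right) + 8448 = - \frac{85}{113} + 8448 = \frac{954539}{113}$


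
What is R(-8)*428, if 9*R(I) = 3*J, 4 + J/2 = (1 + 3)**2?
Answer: 3424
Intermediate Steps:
J = 24 (J = -8 + 2*(1 + 3)**2 = -8 + 2*4**2 = -8 + 2*16 = -8 + 32 = 24)
R(I) = 8 (R(I) = (3*24)/9 = (1/9)*72 = 8)
R(-8)*428 = 8*428 = 3424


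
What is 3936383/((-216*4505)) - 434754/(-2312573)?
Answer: -8680122621139/2250318534840 ≈ -3.8573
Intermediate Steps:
3936383/((-216*4505)) - 434754/(-2312573) = 3936383/(-973080) - 434754*(-1/2312573) = 3936383*(-1/973080) + 434754/2312573 = -3936383/973080 + 434754/2312573 = -8680122621139/2250318534840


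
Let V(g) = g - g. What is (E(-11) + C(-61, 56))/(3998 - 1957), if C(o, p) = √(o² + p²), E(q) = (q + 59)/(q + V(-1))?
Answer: -48/22451 + √6857/2041 ≈ 0.038434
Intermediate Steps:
V(g) = 0
E(q) = (59 + q)/q (E(q) = (q + 59)/(q + 0) = (59 + q)/q)
(E(-11) + C(-61, 56))/(3998 - 1957) = ((59 - 11)/(-11) + √((-61)² + 56²))/(3998 - 1957) = (-1/11*48 + √(3721 + 3136))/2041 = (-48/11 + √6857)*(1/2041) = -48/22451 + √6857/2041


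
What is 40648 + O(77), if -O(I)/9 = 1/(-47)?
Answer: 1910465/47 ≈ 40648.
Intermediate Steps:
O(I) = 9/47 (O(I) = -9/(-47) = -9*(-1/47) = 9/47)
40648 + O(77) = 40648 + 9/47 = 1910465/47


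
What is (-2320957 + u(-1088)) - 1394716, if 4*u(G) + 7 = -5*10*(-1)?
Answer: -14862649/4 ≈ -3.7157e+6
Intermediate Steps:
u(G) = 43/4 (u(G) = -7/4 + (-5*10*(-1))/4 = -7/4 + (-50*(-1))/4 = -7/4 + (1/4)*50 = -7/4 + 25/2 = 43/4)
(-2320957 + u(-1088)) - 1394716 = (-2320957 + 43/4) - 1394716 = -9283785/4 - 1394716 = -14862649/4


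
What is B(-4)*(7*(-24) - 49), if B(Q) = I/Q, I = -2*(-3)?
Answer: 651/2 ≈ 325.50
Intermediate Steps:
I = 6
B(Q) = 6/Q
B(-4)*(7*(-24) - 49) = (6/(-4))*(7*(-24) - 49) = (6*(-¼))*(-168 - 49) = -3/2*(-217) = 651/2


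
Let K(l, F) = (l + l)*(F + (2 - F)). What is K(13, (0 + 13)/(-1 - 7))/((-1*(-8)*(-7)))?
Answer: -13/14 ≈ -0.92857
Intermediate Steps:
K(l, F) = 4*l (K(l, F) = (2*l)*2 = 4*l)
K(13, (0 + 13)/(-1 - 7))/((-1*(-8)*(-7))) = (4*13)/((-1*(-8)*(-7))) = 52/((8*(-7))) = 52/(-56) = 52*(-1/56) = -13/14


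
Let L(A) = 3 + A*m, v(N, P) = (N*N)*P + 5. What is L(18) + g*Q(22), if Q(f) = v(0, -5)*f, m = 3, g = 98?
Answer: 10837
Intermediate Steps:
v(N, P) = 5 + P*N² (v(N, P) = N²*P + 5 = P*N² + 5 = 5 + P*N²)
L(A) = 3 + 3*A (L(A) = 3 + A*3 = 3 + 3*A)
Q(f) = 5*f (Q(f) = (5 - 5*0²)*f = (5 - 5*0)*f = (5 + 0)*f = 5*f)
L(18) + g*Q(22) = (3 + 3*18) + 98*(5*22) = (3 + 54) + 98*110 = 57 + 10780 = 10837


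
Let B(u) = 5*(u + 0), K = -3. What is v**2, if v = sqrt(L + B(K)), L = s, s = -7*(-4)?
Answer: 13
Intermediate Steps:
s = 28
L = 28
B(u) = 5*u
v = sqrt(13) (v = sqrt(28 + 5*(-3)) = sqrt(28 - 15) = sqrt(13) ≈ 3.6056)
v**2 = (sqrt(13))**2 = 13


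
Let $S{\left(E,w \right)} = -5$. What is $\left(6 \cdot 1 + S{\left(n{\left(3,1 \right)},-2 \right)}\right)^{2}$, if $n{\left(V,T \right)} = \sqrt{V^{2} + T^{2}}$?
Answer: $1$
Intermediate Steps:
$n{\left(V,T \right)} = \sqrt{T^{2} + V^{2}}$
$\left(6 \cdot 1 + S{\left(n{\left(3,1 \right)},-2 \right)}\right)^{2} = \left(6 \cdot 1 - 5\right)^{2} = \left(6 - 5\right)^{2} = 1^{2} = 1$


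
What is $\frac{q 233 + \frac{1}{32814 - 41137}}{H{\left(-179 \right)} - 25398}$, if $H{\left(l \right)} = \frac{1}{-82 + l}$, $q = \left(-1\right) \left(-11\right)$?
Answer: $- \frac{191986632}{1902488273} \approx -0.10091$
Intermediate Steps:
$q = 11$
$\frac{q 233 + \frac{1}{32814 - 41137}}{H{\left(-179 \right)} - 25398} = \frac{11 \cdot 233 + \frac{1}{32814 - 41137}}{\frac{1}{-82 - 179} - 25398} = \frac{2563 + \frac{1}{-8323}}{\frac{1}{-261} - 25398} = \frac{2563 - \frac{1}{8323}}{- \frac{1}{261} - 25398} = \frac{21331848}{8323 \left(- \frac{6628879}{261}\right)} = \frac{21331848}{8323} \left(- \frac{261}{6628879}\right) = - \frac{191986632}{1902488273}$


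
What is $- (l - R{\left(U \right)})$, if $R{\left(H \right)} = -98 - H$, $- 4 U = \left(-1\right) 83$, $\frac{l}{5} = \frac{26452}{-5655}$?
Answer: $- \frac{431417}{4524} \approx -95.362$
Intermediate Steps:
$l = - \frac{26452}{1131}$ ($l = 5 \frac{26452}{-5655} = 5 \cdot 26452 \left(- \frac{1}{5655}\right) = 5 \left(- \frac{26452}{5655}\right) = - \frac{26452}{1131} \approx -23.388$)
$U = \frac{83}{4}$ ($U = - \frac{\left(-1\right) 83}{4} = \left(- \frac{1}{4}\right) \left(-83\right) = \frac{83}{4} \approx 20.75$)
$- (l - R{\left(U \right)}) = - (- \frac{26452}{1131} - \left(-98 - \frac{83}{4}\right)) = - (- \frac{26452}{1131} - - \frac{475}{4}) = - (- \frac{26452}{1131} + \frac{475}{4}) = \left(-1\right) \frac{431417}{4524} = - \frac{431417}{4524}$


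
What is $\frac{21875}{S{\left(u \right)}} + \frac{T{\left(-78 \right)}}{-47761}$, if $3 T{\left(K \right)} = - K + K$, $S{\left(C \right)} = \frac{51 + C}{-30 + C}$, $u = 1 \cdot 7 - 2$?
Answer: $- \frac{78125}{8} \approx -9765.6$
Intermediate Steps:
$u = 5$ ($u = 7 - 2 = 5$)
$S{\left(C \right)} = \frac{51 + C}{-30 + C}$
$T{\left(K \right)} = 0$ ($T{\left(K \right)} = \frac{- K + K}{3} = \frac{1}{3} \cdot 0 = 0$)
$\frac{21875}{S{\left(u \right)}} + \frac{T{\left(-78 \right)}}{-47761} = \frac{21875}{\frac{1}{-30 + 5} \left(51 + 5\right)} + \frac{0}{-47761} = \frac{21875}{\frac{1}{-25} \cdot 56} + 0 \left(- \frac{1}{47761}\right) = \frac{21875}{\left(- \frac{1}{25}\right) 56} + 0 = \frac{21875}{- \frac{56}{25}} + 0 = 21875 \left(- \frac{25}{56}\right) + 0 = - \frac{78125}{8} + 0 = - \frac{78125}{8}$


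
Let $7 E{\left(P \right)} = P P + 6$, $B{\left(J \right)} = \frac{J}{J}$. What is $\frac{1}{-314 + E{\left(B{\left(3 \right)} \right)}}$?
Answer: $- \frac{1}{313} \approx -0.0031949$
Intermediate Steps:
$B{\left(J \right)} = 1$
$E{\left(P \right)} = \frac{6}{7} + \frac{P^{2}}{7}$ ($E{\left(P \right)} = \frac{P P + 6}{7} = \frac{P^{2} + 6}{7} = \frac{6 + P^{2}}{7} = \frac{6}{7} + \frac{P^{2}}{7}$)
$\frac{1}{-314 + E{\left(B{\left(3 \right)} \right)}} = \frac{1}{-314 + \left(\frac{6}{7} + \frac{1^{2}}{7}\right)} = \frac{1}{-314 + \left(\frac{6}{7} + \frac{1}{7} \cdot 1\right)} = \frac{1}{-314 + \left(\frac{6}{7} + \frac{1}{7}\right)} = \frac{1}{-314 + 1} = \frac{1}{-313} = - \frac{1}{313}$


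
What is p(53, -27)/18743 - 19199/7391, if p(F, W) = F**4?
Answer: 57958698214/138529513 ≈ 418.39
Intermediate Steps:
p(53, -27)/18743 - 19199/7391 = 53**4/18743 - 19199/7391 = 7890481*(1/18743) - 19199*1/7391 = 7890481/18743 - 19199/7391 = 57958698214/138529513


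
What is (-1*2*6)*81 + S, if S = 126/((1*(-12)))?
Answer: -1965/2 ≈ -982.50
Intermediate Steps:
S = -21/2 (S = 126/(-12) = 126*(-1/12) = -21/2 ≈ -10.500)
(-1*2*6)*81 + S = (-1*2*6)*81 - 21/2 = -2*6*81 - 21/2 = -12*81 - 21/2 = -972 - 21/2 = -1965/2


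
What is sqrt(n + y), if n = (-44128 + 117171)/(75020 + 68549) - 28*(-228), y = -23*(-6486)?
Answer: sqrt(3206463416127149)/143569 ≈ 394.41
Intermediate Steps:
y = 149178
n = 916617539/143569 (n = 73043/143569 - 1*(-6384) = 73043*(1/143569) + 6384 = 73043/143569 + 6384 = 916617539/143569 ≈ 6384.5)
sqrt(n + y) = sqrt(916617539/143569 + 149178) = sqrt(22333953821/143569) = sqrt(3206463416127149)/143569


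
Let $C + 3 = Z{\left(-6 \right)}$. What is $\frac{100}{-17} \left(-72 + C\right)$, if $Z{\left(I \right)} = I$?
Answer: $\frac{8100}{17} \approx 476.47$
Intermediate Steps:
$C = -9$ ($C = -3 - 6 = -9$)
$\frac{100}{-17} \left(-72 + C\right) = \frac{100}{-17} \left(-72 - 9\right) = 100 \left(- \frac{1}{17}\right) \left(-81\right) = \left(- \frac{100}{17}\right) \left(-81\right) = \frac{8100}{17}$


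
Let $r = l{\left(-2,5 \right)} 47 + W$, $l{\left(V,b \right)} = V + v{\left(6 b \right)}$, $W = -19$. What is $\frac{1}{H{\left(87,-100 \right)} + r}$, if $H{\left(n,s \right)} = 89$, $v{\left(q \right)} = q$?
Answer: $\frac{1}{1386} \approx 0.0007215$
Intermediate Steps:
$l{\left(V,b \right)} = V + 6 b$
$r = 1297$ ($r = \left(-2 + 6 \cdot 5\right) 47 - 19 = \left(-2 + 30\right) 47 - 19 = 28 \cdot 47 - 19 = 1316 - 19 = 1297$)
$\frac{1}{H{\left(87,-100 \right)} + r} = \frac{1}{89 + 1297} = \frac{1}{1386}$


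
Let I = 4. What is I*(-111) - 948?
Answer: -1392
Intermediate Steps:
I*(-111) - 948 = 4*(-111) - 948 = -444 - 948 = -1392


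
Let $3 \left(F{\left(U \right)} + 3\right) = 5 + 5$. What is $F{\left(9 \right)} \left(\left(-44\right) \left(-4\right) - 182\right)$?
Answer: $-2$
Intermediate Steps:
$F{\left(U \right)} = \frac{1}{3}$ ($F{\left(U \right)} = -3 + \frac{5 + 5}{3} = -3 + \frac{1}{3} \cdot 10 = -3 + \frac{10}{3} = \frac{1}{3}$)
$F{\left(9 \right)} \left(\left(-44\right) \left(-4\right) - 182\right) = \frac{\left(-44\right) \left(-4\right) - 182}{3} = \frac{176 - 182}{3} = \frac{1}{3} \left(-6\right) = -2$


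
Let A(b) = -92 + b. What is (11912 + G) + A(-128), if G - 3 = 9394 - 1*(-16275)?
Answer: 37364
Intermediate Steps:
G = 25672 (G = 3 + (9394 - 1*(-16275)) = 3 + (9394 + 16275) = 3 + 25669 = 25672)
(11912 + G) + A(-128) = (11912 + 25672) + (-92 - 128) = 37584 - 220 = 37364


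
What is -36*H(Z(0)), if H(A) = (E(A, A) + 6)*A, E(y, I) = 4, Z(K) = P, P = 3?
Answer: -1080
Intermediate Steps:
Z(K) = 3
H(A) = 10*A (H(A) = (4 + 6)*A = 10*A)
-36*H(Z(0)) = -360*3 = -36*30 = -1080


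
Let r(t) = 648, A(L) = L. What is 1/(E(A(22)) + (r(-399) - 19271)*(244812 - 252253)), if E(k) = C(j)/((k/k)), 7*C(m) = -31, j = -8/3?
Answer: 7/970016170 ≈ 7.2164e-9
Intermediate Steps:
j = -8/3 (j = -8*⅓ = -8/3 ≈ -2.6667)
C(m) = -31/7 (C(m) = (⅐)*(-31) = -31/7)
E(k) = -31/7 (E(k) = -31/(7*(k/k)) = -31/7/1 = -31/7*1 = -31/7)
1/(E(A(22)) + (r(-399) - 19271)*(244812 - 252253)) = 1/(-31/7 + (648 - 19271)*(244812 - 252253)) = 1/(-31/7 - 18623*(-7441)) = 1/(-31/7 + 138573743) = 1/(970016170/7) = 7/970016170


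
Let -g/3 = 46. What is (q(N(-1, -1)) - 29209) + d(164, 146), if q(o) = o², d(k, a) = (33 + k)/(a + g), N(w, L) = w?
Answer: -233467/8 ≈ -29183.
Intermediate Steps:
g = -138 (g = -3*46 = -138)
d(k, a) = (33 + k)/(-138 + a) (d(k, a) = (33 + k)/(a - 138) = (33 + k)/(-138 + a))
(q(N(-1, -1)) - 29209) + d(164, 146) = ((-1)² - 29209) + (33 + 164)/(-138 + 146) = (1 - 29209) + 197/8 = -29208 + (⅛)*197 = -29208 + 197/8 = -233467/8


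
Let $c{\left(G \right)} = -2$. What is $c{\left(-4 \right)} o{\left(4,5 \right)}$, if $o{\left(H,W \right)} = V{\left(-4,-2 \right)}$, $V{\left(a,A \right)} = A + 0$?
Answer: $4$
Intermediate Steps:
$V{\left(a,A \right)} = A$
$o{\left(H,W \right)} = -2$
$c{\left(-4 \right)} o{\left(4,5 \right)} = \left(-2\right) \left(-2\right) = 4$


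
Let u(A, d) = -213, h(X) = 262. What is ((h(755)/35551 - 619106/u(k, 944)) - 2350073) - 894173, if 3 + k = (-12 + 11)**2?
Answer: -24544598480086/7572363 ≈ -3.2413e+6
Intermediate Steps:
k = -2 (k = -3 + (-12 + 11)**2 = -3 + (-1)**2 = -3 + 1 = -2)
((h(755)/35551 - 619106/u(k, 944)) - 2350073) - 894173 = ((262/35551 - 619106/(-213)) - 2350073) - 894173 = ((262*(1/35551) - 619106*(-1/213)) - 2350073) - 894173 = ((262/35551 + 619106/213) - 2350073) - 894173 = (22009893212/7572363 - 2350073) - 894173 = -17773595939287/7572363 - 894173 = -24544598480086/7572363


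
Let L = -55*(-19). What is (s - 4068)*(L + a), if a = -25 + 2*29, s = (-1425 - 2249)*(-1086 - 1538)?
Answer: 10388155624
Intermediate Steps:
s = 9640576 (s = -3674*(-2624) = 9640576)
a = 33 (a = -25 + 58 = 33)
L = 1045
(s - 4068)*(L + a) = (9640576 - 4068)*(1045 + 33) = 9636508*1078 = 10388155624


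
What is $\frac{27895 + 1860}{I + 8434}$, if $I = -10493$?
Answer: $- \frac{29755}{2059} \approx -14.451$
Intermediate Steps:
$\frac{27895 + 1860}{I + 8434} = \frac{27895 + 1860}{-10493 + 8434} = \frac{29755}{-2059} = 29755 \left(- \frac{1}{2059}\right) = - \frac{29755}{2059}$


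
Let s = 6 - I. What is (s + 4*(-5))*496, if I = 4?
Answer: -8928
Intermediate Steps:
s = 2 (s = 6 - 1*4 = 6 - 4 = 2)
(s + 4*(-5))*496 = (2 + 4*(-5))*496 = (2 - 20)*496 = -18*496 = -8928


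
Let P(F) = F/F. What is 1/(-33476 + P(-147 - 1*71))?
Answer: -1/33475 ≈ -2.9873e-5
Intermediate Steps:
P(F) = 1
1/(-33476 + P(-147 - 1*71)) = 1/(-33476 + 1) = 1/(-33475) = -1/33475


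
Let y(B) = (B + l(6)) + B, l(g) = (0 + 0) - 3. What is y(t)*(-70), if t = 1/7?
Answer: 190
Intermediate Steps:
l(g) = -3 (l(g) = 0 - 3 = -3)
t = ⅐ ≈ 0.14286
y(B) = -3 + 2*B (y(B) = (B - 3) + B = (-3 + B) + B = -3 + 2*B)
y(t)*(-70) = (-3 + 2*(⅐))*(-70) = (-3 + 2/7)*(-70) = -19/7*(-70) = 190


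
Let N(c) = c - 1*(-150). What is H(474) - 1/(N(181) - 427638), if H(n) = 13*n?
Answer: 2633065735/427307 ≈ 6162.0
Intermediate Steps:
N(c) = 150 + c (N(c) = c + 150 = 150 + c)
H(474) - 1/(N(181) - 427638) = 13*474 - 1/((150 + 181) - 427638) = 6162 - 1/(331 - 427638) = 6162 - 1/(-427307) = 6162 - 1*(-1/427307) = 6162 + 1/427307 = 2633065735/427307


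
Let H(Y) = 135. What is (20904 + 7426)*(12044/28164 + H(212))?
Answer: 27013958180/7041 ≈ 3.8367e+6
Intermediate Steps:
(20904 + 7426)*(12044/28164 + H(212)) = (20904 + 7426)*(12044/28164 + 135) = 28330*(12044*(1/28164) + 135) = 28330*(3011/7041 + 135) = 28330*(953546/7041) = 27013958180/7041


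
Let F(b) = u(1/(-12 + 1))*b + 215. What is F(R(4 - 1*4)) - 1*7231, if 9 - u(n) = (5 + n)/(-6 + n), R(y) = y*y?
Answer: -7016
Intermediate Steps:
R(y) = y**2
u(n) = 9 - (5 + n)/(-6 + n)
F(b) = 215 + 657*b/67 (F(b) = ((-59 + 8/(-12 + 1))/(-6 + 1/(-12 + 1)))*b + 215 = ((-59 + 8/(-11))/(-6 + 1/(-11)))*b + 215 = ((-59 + 8*(-1/11))/(-6 - 1/11))*b + 215 = ((-59 - 8/11)/(-67/11))*b + 215 = (-11/67*(-657/11))*b + 215 = 657*b/67 + 215 = 215 + 657*b/67)
F(R(4 - 1*4)) - 1*7231 = (215 + 657*(4 - 1*4)**2/67) - 1*7231 = (215 + 657*(4 - 4)**2/67) - 7231 = (215 + (657/67)*0**2) - 7231 = (215 + (657/67)*0) - 7231 = (215 + 0) - 7231 = 215 - 7231 = -7016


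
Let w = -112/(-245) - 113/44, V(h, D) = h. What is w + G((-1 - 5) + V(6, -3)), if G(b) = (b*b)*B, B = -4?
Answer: -3251/1540 ≈ -2.1110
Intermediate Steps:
w = -3251/1540 (w = -112*(-1/245) - 113*1/44 = 16/35 - 113/44 = -3251/1540 ≈ -2.1110)
G(b) = -4*b² (G(b) = (b*b)*(-4) = b²*(-4) = -4*b²)
w + G((-1 - 5) + V(6, -3)) = -3251/1540 - 4*((-1 - 5) + 6)² = -3251/1540 - 4*(-6 + 6)² = -3251/1540 - 4*0² = -3251/1540 - 4*0 = -3251/1540 + 0 = -3251/1540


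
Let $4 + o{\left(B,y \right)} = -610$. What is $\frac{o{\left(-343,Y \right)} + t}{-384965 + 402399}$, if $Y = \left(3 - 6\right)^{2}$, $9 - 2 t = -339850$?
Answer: $\frac{338631}{34868} \approx 9.7118$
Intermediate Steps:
$t = \frac{339859}{2}$ ($t = \frac{9}{2} - -169925 = \frac{9}{2} + 169925 = \frac{339859}{2} \approx 1.6993 \cdot 10^{5}$)
$Y = 9$ ($Y = \left(-3\right)^{2} = 9$)
$o{\left(B,y \right)} = -614$ ($o{\left(B,y \right)} = -4 - 610 = -614$)
$\frac{o{\left(-343,Y \right)} + t}{-384965 + 402399} = \frac{-614 + \frac{339859}{2}}{-384965 + 402399} = \frac{338631}{2 \cdot 17434} = \frac{338631}{2} \cdot \frac{1}{17434} = \frac{338631}{34868}$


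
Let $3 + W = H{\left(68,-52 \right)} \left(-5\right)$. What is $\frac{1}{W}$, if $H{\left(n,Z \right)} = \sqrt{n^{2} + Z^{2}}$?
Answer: $\frac{3}{183191} - \frac{20 \sqrt{458}}{183191} \approx -0.0023201$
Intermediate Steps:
$H{\left(n,Z \right)} = \sqrt{Z^{2} + n^{2}}$
$W = -3 - 20 \sqrt{458}$ ($W = -3 + \sqrt{\left(-52\right)^{2} + 68^{2}} \left(-5\right) = -3 + \sqrt{2704 + 4624} \left(-5\right) = -3 + \sqrt{7328} \left(-5\right) = -3 + 4 \sqrt{458} \left(-5\right) = -3 - 20 \sqrt{458} \approx -431.02$)
$\frac{1}{W} = \frac{1}{-3 - 20 \sqrt{458}}$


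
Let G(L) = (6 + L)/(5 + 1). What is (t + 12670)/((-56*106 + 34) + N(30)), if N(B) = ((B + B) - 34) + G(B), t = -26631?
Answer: 13961/5870 ≈ 2.3784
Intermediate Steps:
G(L) = 1 + L/6 (G(L) = (6 + L)/6 = (6 + L)*(⅙) = 1 + L/6)
N(B) = -33 + 13*B/6 (N(B) = ((B + B) - 34) + (1 + B/6) = (2*B - 34) + (1 + B/6) = (-34 + 2*B) + (1 + B/6) = -33 + 13*B/6)
(t + 12670)/((-56*106 + 34) + N(30)) = (-26631 + 12670)/((-56*106 + 34) + (-33 + (13/6)*30)) = -13961/((-5936 + 34) + (-33 + 65)) = -13961/(-5902 + 32) = -13961/(-5870) = -13961*(-1/5870) = 13961/5870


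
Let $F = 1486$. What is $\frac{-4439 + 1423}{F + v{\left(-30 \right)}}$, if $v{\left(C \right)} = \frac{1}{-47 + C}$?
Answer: $- \frac{232232}{114421} \approx -2.0296$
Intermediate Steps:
$\frac{-4439 + 1423}{F + v{\left(-30 \right)}} = \frac{-4439 + 1423}{1486 + \frac{1}{-47 - 30}} = - \frac{3016}{1486 + \frac{1}{-77}} = - \frac{3016}{1486 - \frac{1}{77}} = - \frac{3016}{\frac{114421}{77}} = \left(-3016\right) \frac{77}{114421} = - \frac{232232}{114421}$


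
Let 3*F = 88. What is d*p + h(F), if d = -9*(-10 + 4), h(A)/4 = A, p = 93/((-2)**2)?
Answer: 8237/6 ≈ 1372.8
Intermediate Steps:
p = 93/4 ≈ 23.250
F = 88/3 (F = (1/3)*88 = 88/3 ≈ 29.333)
h(A) = 4*A
d = 54 (d = -9*(-6) = 54)
d*p + h(F) = 54*(93/4) + 4*(88/3) = 2511/2 + 352/3 = 8237/6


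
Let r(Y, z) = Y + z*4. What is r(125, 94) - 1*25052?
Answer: -24551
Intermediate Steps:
r(Y, z) = Y + 4*z
r(125, 94) - 1*25052 = (125 + 4*94) - 1*25052 = (125 + 376) - 25052 = 501 - 25052 = -24551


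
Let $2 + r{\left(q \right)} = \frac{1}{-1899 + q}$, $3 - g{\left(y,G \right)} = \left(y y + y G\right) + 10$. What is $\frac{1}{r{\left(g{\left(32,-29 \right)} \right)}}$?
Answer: $- \frac{2002}{4005} \approx -0.49988$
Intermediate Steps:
$g{\left(y,G \right)} = -7 - y^{2} - G y$ ($g{\left(y,G \right)} = 3 - \left(\left(y y + y G\right) + 10\right) = 3 - \left(\left(y^{2} + G y\right) + 10\right) = 3 - \left(10 + y^{2} + G y\right) = -7 - y^{2} - G y$)
$r{\left(q \right)} = -2 + \frac{1}{-1899 + q}$
$\frac{1}{r{\left(g{\left(32,-29 \right)} \right)}} = \frac{1}{\frac{1}{-1899 - \left(1031 - 928\right)} \left(3799 - 2 \left(-7 - 32^{2} - \left(-29\right) 32\right)\right)} = \frac{1}{\frac{1}{-1899 - 103} \left(3799 - 2 \left(-7 - 1024 + 928\right)\right)} = \frac{1}{\frac{1}{-1899 - 103} \left(3799 - -206\right)} = \frac{1}{\frac{1}{-2002} \left(3799 + 206\right)} = \frac{1}{\left(- \frac{1}{2002}\right) 4005} = \frac{1}{- \frac{4005}{2002}} = - \frac{2002}{4005}$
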